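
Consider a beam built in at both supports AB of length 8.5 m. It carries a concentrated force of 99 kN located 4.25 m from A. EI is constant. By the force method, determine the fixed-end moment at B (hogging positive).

M_B = 105.2 kN·m

Take the two fixed-end moments M_A, M_B as redundants; the released structure is the simple span AB.
On the primary (simply-supported) span, the end slopes from the loading are:
  at A: point load 99 at a = 4.25: Pab(L + b)/(6LEI) = 447/EI
  at B: point load 99 at a = 4.25: Pab(L + a)/(6LEI) = 447/EI
  θ_A0 = 447/EI,  θ_B0 = 447/EI
Flexibility coefficients: a unit moment at one end gives L/(3EI) there and L/(6EI) at the far end, so f₁₁ = f₂₂ = 2.833/EI and f₁₂ = f₂₁ = 1.417/EI.
Compatibility — zero rotation at each built-in end:
  2.833 M_A + 1.417 M_B = 447
  1.417 M_A + 2.833 M_B = 447
Solving the pair gives M_A = 105.2 kN·m and M_B = 105.2 kN·m (hogging).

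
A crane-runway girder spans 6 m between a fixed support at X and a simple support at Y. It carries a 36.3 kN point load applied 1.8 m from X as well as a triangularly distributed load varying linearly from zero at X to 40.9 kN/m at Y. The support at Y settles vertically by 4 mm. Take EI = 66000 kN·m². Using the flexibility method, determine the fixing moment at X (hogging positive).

Take the reaction at Y as the redundant and release it; the primary structure is a cantilever fixed at X.
Downward deflection at the released point Y due to the loads:
  point load 36.3 at a = 1.8: Pa²(3L − a)/(6EI) = 317.6/EI
  triangular load, peak 40.9 at the free end: 11w₀L⁴/(120EI) = 4859/EI
  δ_0 = 5176/EI
Tip deflection under a unit load at Y: L³/(3EI) = 72/EI.
With EI = 66000 kN·m²: δ_0 = 0.078431 m and δ_{YY} = 0.001091 m/kN.
Compatibility — the beam at Y must follow the support down by 0.004 m: δ_0 − R_Y·δ_{YY} = 0.004, so R_Y = (0.078431 − 0.004)/0.001091 = 68.23 kN.
Moment equilibrium about X: M_X = Σ(load moments about X) − R_Y·L = 556.1 − 68.23×6 = 146.8 kN·m.

M_X = 146.8 kN·m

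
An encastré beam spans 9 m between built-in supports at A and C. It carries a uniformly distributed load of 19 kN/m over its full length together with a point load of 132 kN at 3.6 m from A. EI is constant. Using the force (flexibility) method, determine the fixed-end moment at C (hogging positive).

M_C = 242.3 kN·m

Take the two fixed-end moments M_A, M_C as redundants; the released structure is the simple span AC.
End rotations of the released simple span under the applied load (×1/EI):
  at A: UDL 19: wL³/(24EI) = 577.1/EI
  at C: UDL 19: wL³/(24EI) = 577.1/EI
  at A: point load 132 at a = 3.6: Pab(L + b)/(6LEI) = 684.3/EI
  at C: point load 132 at a = 3.6: Pab(L + a)/(6LEI) = 598.8/EI
  θ_A0 = 1261/EI,  θ_C0 = 1176/EI
Flexibility coefficients: a unit moment at one end gives L/(3EI) there and L/(6EI) at the far end, so f₁₁ = f₂₂ = 3/EI and f₁₂ = f₂₁ = 1.5/EI.
Compatibility — zero rotation at each built-in end:
  3 M_A + 1.5 M_C = 1261
  1.5 M_A + 3 M_C = 1176
Solving the pair gives M_A = 299.3 kN·m and M_C = 242.3 kN·m (hogging).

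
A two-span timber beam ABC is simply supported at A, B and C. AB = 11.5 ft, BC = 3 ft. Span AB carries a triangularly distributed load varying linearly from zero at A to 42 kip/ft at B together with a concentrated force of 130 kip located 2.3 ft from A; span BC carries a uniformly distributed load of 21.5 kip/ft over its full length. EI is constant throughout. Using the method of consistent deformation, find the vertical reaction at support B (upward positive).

Insert a hinge at B; M_B is the redundant, and each span becomes simply supported.
End slopes at the hinge B, treating each span as simply supported:
  span AB: triangular load, peak 42: w₀L³/(45EI) = 1419/EI
  span AB: point load 130 at a = 2.3: Pab(L + a)/(6LEI) = 550.2/EI
  span BC: UDL 21.5: wL³/(24EI) = 24.19/EI
  relative rotation θ_0 = (1970 + 24.19)/EI = 1994/EI
A unit hogging moment at B produces rotation L₁/(3EI) + L₂/(3EI) = 4.833/EI.
Compatibility: M_B·(L₁+L₂)/(3EI) = θ_0, giving M_B = 412.5 kip·ft (hogging).
Span AB, ΣM about A with M_B applied at B: R_B^{AB}·11.5 = 2150 + 412.5, so R_B^{AB} = 222.9 kip and R_A = 371.5 − 222.9 = 148.6 kip.
Span BC, ΣM about C: R_B^{BC}·3 = 96.75 + 412.5, so R_B^{BC} = 169.8 kip and R_C = 64.5 − 169.8 = -105.3 kip.
R_B = 222.9 + 169.8 = 392.6 kip.

R_B = 392.6 kip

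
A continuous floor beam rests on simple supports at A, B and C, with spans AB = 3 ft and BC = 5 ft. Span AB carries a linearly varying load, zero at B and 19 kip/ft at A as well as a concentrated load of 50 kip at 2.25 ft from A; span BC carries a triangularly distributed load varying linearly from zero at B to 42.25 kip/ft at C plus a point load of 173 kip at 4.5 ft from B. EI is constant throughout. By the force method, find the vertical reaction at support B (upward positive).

Take M_B as the redundant. Released structure: two simple spans AB and BC with a hinge at B.
Discontinuity in slope at B on the released structure — sum the simple-span end rotations:
  span AB: triangular load, peak 19: 7w₀L³/(360EI) = 9.975/EI
  span AB: point load 50 at a = 2.25: Pab(L + a)/(6LEI) = 24.61/EI
  span BC: triangular load, peak 42.25: 7w₀L³/(360EI) = 102.7/EI
  span BC: point load 173 at a = 4.5: Pab(L + b)/(6LEI) = 71.36/EI
  relative rotation θ_0 = (34.58 + 174.1)/EI = 208.6/EI
A unit hogging moment at B produces rotation L₁/(3EI) + L₂/(3EI) = 2.667/EI.
Compatibility: M_B·(L₁+L₂)/(3EI) = θ_0, giving M_B = 78.24 kip·ft (hogging).
Span AB, ΣM about A with M_B applied at B: R_B^{AB}·3 = 141 + 78.24, so R_B^{AB} = 73.08 kip and R_A = 78.5 − 73.08 = 5.42 kip.
Span BC, ΣM about C: R_B^{BC}·5 = 262.5 + 78.24, so R_B^{BC} = 68.16 kip and R_C = 278.6 − 68.16 = 210.5 kip.
R_B = 73.08 + 68.16 = 141.2 kip.

R_B = 141.2 kip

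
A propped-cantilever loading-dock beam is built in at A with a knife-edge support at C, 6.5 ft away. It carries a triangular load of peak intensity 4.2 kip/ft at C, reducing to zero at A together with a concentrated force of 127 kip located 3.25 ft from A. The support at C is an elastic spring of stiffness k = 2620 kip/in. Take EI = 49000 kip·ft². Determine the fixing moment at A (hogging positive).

Choose R_C as the redundant. The primary structure is the cantilever fixed at A.
Free-end deflection of the primary structure under the applied loading (downward +):
  triangular load, peak 4.2 at the free end: 11w₀L⁴/(120EI) = 687.2/EI
  point load 127 at a = 3.25: Pa²(3L − a)/(6EI) = 3633/EI
  δ_0 = 4320/EI
Tip deflection under a unit load at C: L³/(3EI) = 91.54/EI.
With EI = 49000 kip·ft²: δ_0 = 0.08817 ft and δ_{CC} = 0.001868 ft/kip.
Compatibility — the spring shortens by R_C/k under the reaction it provides: δ_0 − R_C·δ_{CC} = R_C/k. With 1/k = 1/(2620×12) ft/kip = 0.000032 ft/kip, R_C = δ_0 / (δ_{CC} + 1/k) = 0.08817 / (0.001868 + 0.000032) = 46.4 kip.
Moment equilibrium about A: M_A = Σ(load moments about A) − R_C·L = 471.9 − 46.4×6.5 = 170.3 kip·ft.

M_A = 170.3 kip·ft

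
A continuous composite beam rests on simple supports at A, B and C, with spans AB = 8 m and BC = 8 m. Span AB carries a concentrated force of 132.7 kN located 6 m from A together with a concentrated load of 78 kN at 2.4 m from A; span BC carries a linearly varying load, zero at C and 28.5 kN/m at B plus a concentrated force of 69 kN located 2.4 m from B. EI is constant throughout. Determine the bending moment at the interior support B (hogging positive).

M_B = 239.7 kN·m

Take M_B as the redundant. Released structure: two simple spans AB and BC with a hinge at B.
End slopes at the hinge B, treating each span as simply supported:
  span AB: point load 132.7 at a = 6: Pab(L + a)/(6LEI) = 464.4/EI
  span AB: point load 78 at a = 2.4: Pab(L + a)/(6LEI) = 227.1/EI
  span BC: triangular load, peak 28.5: w₀L³/(45EI) = 324.3/EI
  span BC: point load 69 at a = 2.4: Pab(L + b)/(6LEI) = 262.8/EI
  relative rotation θ_0 = (691.6 + 587)/EI = 1279/EI
A unit hogging moment at B produces rotation L₁/(3EI) + L₂/(3EI) = 5.333/EI.
Slope continuity at B: θ_0 = M_B·5.333/EI, so M_B = 1279/5.333 = 239.7 kN·m (hogging).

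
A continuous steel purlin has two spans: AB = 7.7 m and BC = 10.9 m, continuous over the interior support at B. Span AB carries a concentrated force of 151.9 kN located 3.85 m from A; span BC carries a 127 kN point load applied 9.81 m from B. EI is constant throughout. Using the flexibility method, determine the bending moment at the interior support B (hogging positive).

Take M_B as the redundant. Released structure: two simple spans AB and BC with a hinge at B.
End slopes at the hinge B, treating each span as simply supported:
  span AB: point load 151.9 at a = 3.85: Pab(L + a)/(6LEI) = 562.9/EI
  span BC: point load 127 at a = 9.81: Pab(L + b)/(6LEI) = 249/EI
  relative rotation θ_0 = (562.9 + 249)/EI = 811.9/EI
A unit hogging moment at B produces rotation L₁/(3EI) + L₂/(3EI) = 6.2/EI.
Slope continuity at B: θ_0 = M_B·6.2/EI, so M_B = 811.9/6.2 = 130.9 kN·m (hogging).

M_B = 130.9 kN·m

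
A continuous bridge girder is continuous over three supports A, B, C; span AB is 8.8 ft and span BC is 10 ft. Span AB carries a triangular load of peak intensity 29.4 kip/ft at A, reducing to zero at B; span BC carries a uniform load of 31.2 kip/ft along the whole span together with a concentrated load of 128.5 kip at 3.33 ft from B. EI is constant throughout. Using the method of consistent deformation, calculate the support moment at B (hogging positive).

Take M_B as the redundant. Released structure: two simple spans AB and BC with a hinge at B.
End slopes at the hinge B, treating each span as simply supported:
  span AB: triangular load, peak 29.4: 7w₀L³/(360EI) = 389.6/EI
  span BC: UDL 31.2: wL³/(24EI) = 1300/EI
  span BC: point load 128.5 at a = 3.33: Pab(L + b)/(6LEI) = 793/EI
  relative rotation θ_0 = (389.6 + 2093)/EI = 2483/EI
A unit hogging moment at B produces rotation L₁/(3EI) + L₂/(3EI) = 6.267/EI.
Compatibility: M_B·(L₁+L₂)/(3EI) = θ_0, giving M_B = 396.2 kip·ft (hogging).

M_B = 396.2 kip·ft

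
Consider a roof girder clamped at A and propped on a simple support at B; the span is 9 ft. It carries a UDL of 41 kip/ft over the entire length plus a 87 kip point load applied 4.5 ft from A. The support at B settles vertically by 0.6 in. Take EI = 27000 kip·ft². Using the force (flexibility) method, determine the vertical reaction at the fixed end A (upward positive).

Take the reaction at B as the redundant and release it; the primary structure is a cantilever fixed at A.
Deflection at B on the released cantilever, summing each load's contribution:
  UDL 41: wL⁴/(8EI) = 33625/EI
  point load 87 at a = 4.5: Pa²(3L − a)/(6EI) = 6607/EI
  δ_0 = 40232/EI
Flexibility coefficient — unit upward force at B: δ_{BB} = L³/(3EI) = 243/EI.
With EI = 27000 kip·ft²: δ_0 = 1.4901 ft and δ_{BB} = 0.009 ft/kip.
Compatibility — the beam at B must follow the support down by 0.05 ft: δ_0 − R_B·δ_{BB} = 0.05, so R_B = (1.4901 − 0.05)/0.009 = 160 kip.
Vertical equilibrium: R_A = ΣP − R_B = 456 − 160 = 296 kip.

R_A = 296 kip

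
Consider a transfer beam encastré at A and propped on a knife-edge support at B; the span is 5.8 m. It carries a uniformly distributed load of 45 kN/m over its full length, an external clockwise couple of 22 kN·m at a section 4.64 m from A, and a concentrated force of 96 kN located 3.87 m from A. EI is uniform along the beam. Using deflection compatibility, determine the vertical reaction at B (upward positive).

R_B = 153.2 kN

Choose R_B as the redundant. The primary structure is the cantilever fixed at A.
Primary-structure tip deflection at B by superposition:
  UDL 45: wL⁴/(8EI) = 6366/EI
  clockwise couple 22 at a = 4.64: M₀a(2L − a)/(2EI) = 355.2/EI
  point load 96 at a = 3.87: Pa²(3L − a)/(6EI) = 3242/EI
  δ_0 = 9963/EI
Tip deflection under a unit load at B: L³/(3EI) = 65.04/EI.
The prop prevents deflection at B: R_B = δ_0/δ_{BB} = 9963/65.04 = 153.2 kN.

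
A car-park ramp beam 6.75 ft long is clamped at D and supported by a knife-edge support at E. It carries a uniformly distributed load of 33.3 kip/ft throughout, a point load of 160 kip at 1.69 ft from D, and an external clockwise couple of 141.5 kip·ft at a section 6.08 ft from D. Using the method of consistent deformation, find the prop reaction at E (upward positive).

Release the roller at E. Primary structure: cantilever fixed at D.
Primary-structure tip deflection at E by superposition:
  UDL 33.3: wL⁴/(8EI) = 8641/EI
  point load 160 at a = 1.69: Pa²(3L − a)/(6EI) = 1414/EI
  clockwise couple 141.5 at a = 6.08: M₀a(2L − a)/(2EI) = 3192/EI
  δ_0 = 13246/EI
Flexibility coefficient — unit upward force at E: δ_{EE} = L³/(3EI) = 102.5/EI.
The prop prevents deflection at E: R_E = δ_0/δ_{EE} = 13246/102.5 = 129.2 kip.

R_E = 129.2 kip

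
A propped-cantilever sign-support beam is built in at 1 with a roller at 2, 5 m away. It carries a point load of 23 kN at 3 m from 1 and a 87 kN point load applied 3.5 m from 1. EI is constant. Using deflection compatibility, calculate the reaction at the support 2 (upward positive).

R_2 = 58.96 kN

Take the reaction at 2 as the redundant and release it; the primary structure is a cantilever fixed at 1.
Downward deflection at the released point 2 due to the loads:
  point load 23 at a = 3: Pa²(3L − a)/(6EI) = 414/EI
  point load 87 at a = 3.5: Pa²(3L − a)/(6EI) = 2043/EI
  δ_0 = 2457/EI
Flexibility coefficient — unit upward force at 2: δ_{22} = L³/(3EI) = 41.67/EI.
Compatibility at 2: δ_0 − R_2·δ_{22} = 0, so R_2 = 2457/41.67 = 58.96 kN.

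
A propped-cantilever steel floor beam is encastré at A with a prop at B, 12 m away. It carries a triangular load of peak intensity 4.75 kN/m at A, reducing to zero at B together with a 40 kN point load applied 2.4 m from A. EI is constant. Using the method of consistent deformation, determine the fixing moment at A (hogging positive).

Remove the prop at B; the released (primary) structure is a cantilever built in at A.
Primary-structure tip deflection at B by superposition:
  triangular load, peak 4.75 at the fixed end: w₀L⁴/(30EI) = 3283/EI
  point load 40 at a = 2.4: Pa²(3L − a)/(6EI) = 1290/EI
  δ_0 = 4573/EI
Flexibility coefficient — unit upward force at B: δ_{BB} = L³/(3EI) = 576/EI.
The prop prevents deflection at B: R_B = δ_0/δ_{BB} = 4573/576 = 7.94 kN.
Moment equilibrium about A: M_A = Σ(load moments about A) − R_B·L = 210 − 7.94×12 = 114.7 kN·m.

M_A = 114.7 kN·m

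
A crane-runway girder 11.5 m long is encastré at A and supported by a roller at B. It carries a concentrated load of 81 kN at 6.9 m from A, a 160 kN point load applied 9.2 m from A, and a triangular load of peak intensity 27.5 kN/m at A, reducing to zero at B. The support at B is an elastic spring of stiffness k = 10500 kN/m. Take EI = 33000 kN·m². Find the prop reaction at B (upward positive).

Choose R_B as the redundant. The primary structure is the cantilever fixed at A.
Primary-structure tip deflection at B by superposition:
  point load 81 at a = 6.9: Pa²(3L − a)/(6EI) = 17739/EI
  point load 160 at a = 9.2: Pa²(3L − a)/(6EI) = 57104/EI
  triangular load, peak 27.5 at the fixed end: w₀L⁴/(30EI) = 16033/EI
  δ_0 = 90876/EI
Flexibility coefficient — unit upward force at B: δ_{BB} = L³/(3EI) = 507/EI.
With EI = 33000 kN·m²: δ_0 = 2.7538 m and δ_{BB} = 0.015362 m/kN.
Compatibility — the spring shortens by R_B/k under the reaction it provides: δ_0 − R_B·δ_{BB} = R_B/k. With 1/k = 0.000095 m/kN, R_B = δ_0 / (δ_{BB} + 1/k) = 2.7538 / (0.015362 + 0.000095) = 178.2 kN.

R_B = 178.2 kN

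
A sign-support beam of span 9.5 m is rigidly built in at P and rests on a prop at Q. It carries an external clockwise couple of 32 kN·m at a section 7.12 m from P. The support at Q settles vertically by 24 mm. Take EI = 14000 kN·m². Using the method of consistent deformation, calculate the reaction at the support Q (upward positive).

R_Q = 3.56 kN

Choose R_Q as the redundant. The primary structure is the cantilever fixed at P.
Primary-structure tip deflection at Q by superposition:
  clockwise couple 32 at a = 7.12: M₀a(2L − a)/(2EI) = 1353/EI
Tip deflection under a unit load at Q: L³/(3EI) = 285.8/EI.
With EI = 14000 kN·m²: δ_0 = 0.096669 m and δ_{QQ} = 0.020414 m/kN.
Compatibility — the beam at Q must follow the support down by 0.024 m: δ_0 − R_Q·δ_{QQ} = 0.024, so R_Q = (0.096669 − 0.024)/0.020414 = 3.56 kN.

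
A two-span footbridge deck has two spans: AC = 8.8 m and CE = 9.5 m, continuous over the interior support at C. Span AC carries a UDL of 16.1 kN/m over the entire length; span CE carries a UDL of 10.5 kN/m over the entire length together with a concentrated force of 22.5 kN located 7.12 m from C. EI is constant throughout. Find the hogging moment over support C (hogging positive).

M_C = 149.5 kN·m

Release continuity at C by inserting a hinge; the redundant is the internal moment M_C. The primary structure is two simply-supported spans AC and CE.
End slopes at the hinge C, treating each span as simply supported:
  span AC: UDL 16.1: wL³/(24EI) = 457.2/EI
  span CE: UDL 10.5: wL³/(24EI) = 375.1/EI
  span CE: point load 22.5 at a = 7.12: Pab(L + b)/(6LEI) = 79.47/EI
  relative rotation θ_0 = (457.2 + 454.6)/EI = 911.7/EI
A unit hogging moment at C produces rotation L₁/(3EI) + L₂/(3EI) = 6.1/EI.
Compatibility: M_C·(L₁+L₂)/(3EI) = θ_0, giving M_C = 149.5 kN·m (hogging).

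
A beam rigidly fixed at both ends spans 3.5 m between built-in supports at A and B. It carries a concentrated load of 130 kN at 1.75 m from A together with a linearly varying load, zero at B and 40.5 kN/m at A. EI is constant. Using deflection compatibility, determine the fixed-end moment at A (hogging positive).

M_A = 81.68 kN·m

Take the two fixed-end moments M_A, M_B as redundants; the released structure is the simple span AB.
On the primary (simply-supported) span, the end slopes from the loading are:
  at A: point load 130 at a = 1.75: Pab(L + b)/(6LEI) = 99.53/EI
  at B: point load 130 at a = 1.75: Pab(L + a)/(6LEI) = 99.53/EI
  at A: triangular load, peak 40.5: w₀L³/(45EI) = 38.59/EI
  at B: triangular load, peak 40.5: 7w₀L³/(360EI) = 33.76/EI
  θ_A0 = 138.1/EI,  θ_B0 = 133.3/EI
Flexibility coefficients: a unit moment at one end gives L/(3EI) there and L/(6EI) at the far end, so f₁₁ = f₂₂ = 1.167/EI and f₁₂ = f₂₁ = 0.5833/EI.
Compatibility — zero rotation at each built-in end:
  1.167 M_A + 0.5833 M_B = 138.1
  0.5833 M_A + 1.167 M_B = 133.3
Solving the pair gives M_A = 81.68 kN·m and M_B = 73.41 kN·m (hogging).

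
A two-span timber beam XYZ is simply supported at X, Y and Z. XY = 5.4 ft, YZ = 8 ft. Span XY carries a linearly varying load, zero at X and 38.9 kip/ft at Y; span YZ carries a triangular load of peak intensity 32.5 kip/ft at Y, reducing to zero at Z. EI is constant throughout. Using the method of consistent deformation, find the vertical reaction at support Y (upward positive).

Release continuity at Y by inserting a hinge; the redundant is the internal moment M_Y. The primary structure is two simply-supported spans XY and YZ.
End slopes at the hinge Y, treating each span as simply supported:
  span XY: triangular load, peak 38.9: w₀L³/(45EI) = 136.1/EI
  span YZ: triangular load, peak 32.5: w₀L³/(45EI) = 369.8/EI
  relative rotation θ_0 = (136.1 + 369.8)/EI = 505.9/EI
A unit hogging moment at Y produces rotation L₁/(3EI) + L₂/(3EI) = 4.467/EI.
Compatibility: M_Y·(L₁+L₂)/(3EI) = θ_0, giving M_Y = 113.3 kip·ft (hogging).
Span XY, ΣM about X with M_Y applied at Y: R_Y^{XY}·5.4 = 378.1 + 113.3, so R_Y^{XY} = 90.99 kip and R_X = 105 − 90.99 = 14.04 kip.
Span YZ, ΣM about Z: R_Y^{YZ}·8 = 693.3 + 113.3, so R_Y^{YZ} = 100.8 kip and R_Z = 130 − 100.8 = 29.18 kip.
R_Y = 90.99 + 100.8 = 191.8 kip.

R_Y = 191.8 kip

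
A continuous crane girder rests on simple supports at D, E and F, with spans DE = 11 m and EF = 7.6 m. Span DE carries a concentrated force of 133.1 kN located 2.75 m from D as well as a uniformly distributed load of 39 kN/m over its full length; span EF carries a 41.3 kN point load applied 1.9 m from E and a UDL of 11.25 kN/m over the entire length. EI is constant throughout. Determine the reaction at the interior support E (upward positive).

R_E = 433.8 kN

Insert a hinge at E; M_E is the redundant, and each span becomes simply supported.
Discontinuity in slope at E on the released structure — sum the simple-span end rotations:
  span DE: point load 133.1 at a = 2.75: Pab(L + a)/(6LEI) = 629.1/EI
  span DE: UDL 39: wL³/(24EI) = 2163/EI
  span EF: point load 41.3 at a = 1.9: Pab(L + b)/(6LEI) = 130.5/EI
  span EF: UDL 11.25: wL³/(24EI) = 205.8/EI
  relative rotation θ_0 = (2792 + 336.2)/EI = 3128/EI
A unit hogging moment at E produces rotation L₁/(3EI) + L₂/(3EI) = 6.2/EI.
Compatibility: M_E·(L₁+L₂)/(3EI) = θ_0, giving M_E = 504.5 kN·m (hogging).
Span DE, ΣM about D with M_E applied at E: R_E^{DE}·11 = 2726 + 504.5, so R_E^{DE} = 293.6 kN and R_D = 562.1 − 293.6 = 268.5 kN.
Span EF, ΣM about F: R_E^{EF}·7.6 = 560.3 + 504.5, so R_E^{EF} = 140.1 kN and R_F = 126.8 − 140.1 = -13.31 kN.
R_E = 293.6 + 140.1 = 433.8 kN.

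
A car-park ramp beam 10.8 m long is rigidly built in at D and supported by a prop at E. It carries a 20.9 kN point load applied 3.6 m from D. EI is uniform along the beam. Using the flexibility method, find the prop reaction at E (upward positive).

Release the roller at E. Primary structure: cantilever fixed at D.
Free-end deflection of the primary structure under the applied loading (downward +):
  point load 20.9 at a = 3.6: Pa²(3L − a)/(6EI) = 1300/EI
Tip deflection under a unit load at E: L³/(3EI) = 419.9/EI.
The prop prevents deflection at E: R_E = δ_0/δ_{EE} = 1300/419.9 = 3.096 kN.

R_E = 3.096 kN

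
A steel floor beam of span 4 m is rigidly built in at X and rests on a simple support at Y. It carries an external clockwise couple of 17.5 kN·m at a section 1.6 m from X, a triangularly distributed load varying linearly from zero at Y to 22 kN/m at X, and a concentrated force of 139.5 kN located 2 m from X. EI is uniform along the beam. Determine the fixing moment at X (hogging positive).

M_X = 128.8 kN·m

Take the reaction at Y as the redundant and release it; the primary structure is a cantilever fixed at X.
Free-end deflection of the primary structure under the applied loading (downward +):
  clockwise couple 17.5 at a = 1.6: M₀a(2L − a)/(2EI) = 89.6/EI
  triangular load, peak 22 at the fixed end: w₀L⁴/(30EI) = 187.7/EI
  point load 139.5 at a = 2: Pa²(3L − a)/(6EI) = 930/EI
  δ_0 = 1207/EI
Flexibility coefficient — unit upward force at Y: δ_{YY} = L³/(3EI) = 21.33/EI.
The prop prevents deflection at Y: R_Y = δ_0/δ_{YY} = 1207/21.33 = 56.59 kN.
Moment equilibrium about X: M_X = Σ(load moments about X) − R_Y·L = 355.2 − 56.59×4 = 128.8 kN·m.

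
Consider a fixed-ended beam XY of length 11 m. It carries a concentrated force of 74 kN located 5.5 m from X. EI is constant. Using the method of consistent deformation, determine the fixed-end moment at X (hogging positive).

M_X = 101.8 kN·m

Release both end moments; the primary structure is a simply-supported span XY with redundants M_X and M_Y.
End rotations of the released simple span under the applied load (×1/EI):
  at X: point load 74 at a = 5.5: Pab(L + b)/(6LEI) = 559.6/EI
  at Y: point load 74 at a = 5.5: Pab(L + a)/(6LEI) = 559.6/EI
  θ_X0 = 559.6/EI,  θ_Y0 = 559.6/EI
Flexibility coefficients: a unit moment at one end gives L/(3EI) there and L/(6EI) at the far end, so f₁₁ = f₂₂ = 3.667/EI and f₁₂ = f₂₁ = 1.833/EI.
Compatibility — zero rotation at each built-in end:
  3.667 M_X + 1.833 M_Y = 559.6
  1.833 M_X + 3.667 M_Y = 559.6
Solving the pair gives M_X = 101.8 kN·m and M_Y = 101.8 kN·m (hogging).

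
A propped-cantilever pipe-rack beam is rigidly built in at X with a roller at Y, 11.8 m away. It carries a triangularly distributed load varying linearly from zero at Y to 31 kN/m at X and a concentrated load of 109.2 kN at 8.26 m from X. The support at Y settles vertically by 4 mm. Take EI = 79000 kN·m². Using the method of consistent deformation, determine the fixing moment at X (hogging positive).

M_X = 470.5 kN·m

Take the reaction at Y as the redundant and release it; the primary structure is a cantilever fixed at X.
Free-end deflection of the primary structure under the applied loading (downward +):
  triangular load, peak 31 at the fixed end: w₀L⁴/(30EI) = 20034/EI
  point load 109.2 at a = 8.26: Pa²(3L − a)/(6EI) = 33701/EI
  δ_0 = 53735/EI
Tip deflection under a unit load at Y: L³/(3EI) = 547.7/EI.
With EI = 79000 kN·m²: δ_0 = 0.68019 m and δ_{YY} = 0.006933 m/kN.
Compatibility — the beam at Y must follow the support down by 0.004 m: δ_0 − R_Y·δ_{YY} = 0.004, so R_Y = (0.68019 − 0.004)/0.006933 = 97.54 kN.
Moment equilibrium about X: M_X = Σ(load moments about X) − R_Y·L = 1621 − 97.54×11.8 = 470.5 kN·m.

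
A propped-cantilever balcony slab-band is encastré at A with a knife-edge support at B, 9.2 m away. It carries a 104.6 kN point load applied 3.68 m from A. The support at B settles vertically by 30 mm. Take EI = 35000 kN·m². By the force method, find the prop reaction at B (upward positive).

Remove the prop at B; the released (primary) structure is a cantilever built in at A.
Deflection at B on the released cantilever, summing each load's contribution:
  point load 104.6 at a = 3.68: Pa²(3L − a)/(6EI) = 5647/EI
Tip deflection under a unit load at B: L³/(3EI) = 259.6/EI.
With EI = 35000 kN·m²: δ_0 = 0.16135 m and δ_{BB} = 0.007416 m/kN.
Compatibility — the beam at B must follow the support down by 0.03 m: δ_0 − R_B·δ_{BB} = 0.03, so R_B = (0.16135 − 0.03)/0.007416 = 17.71 kN.

R_B = 17.71 kN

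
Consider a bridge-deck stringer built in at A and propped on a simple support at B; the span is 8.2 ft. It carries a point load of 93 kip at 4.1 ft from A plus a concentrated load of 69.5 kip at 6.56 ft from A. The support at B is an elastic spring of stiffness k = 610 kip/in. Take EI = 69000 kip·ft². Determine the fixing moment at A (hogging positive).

Release the roller at B. Primary structure: cantilever fixed at A.
Downward deflection at the released point B due to the loads:
  point load 93 at a = 4.1: Pa²(3L − a)/(6EI) = 5341/EI
  point load 69.5 at a = 6.56: Pa²(3L − a)/(6EI) = 8992/EI
  δ_0 = 14334/EI
Tip deflection under a unit load at B: L³/(3EI) = 183.8/EI.
With EI = 69000 kip·ft²: δ_0 = 0.20774 ft and δ_{BB} = 0.002664 ft/kip.
Compatibility — the spring shortens by R_B/k under the reaction it provides: δ_0 − R_B·δ_{BB} = R_B/k. With 1/k = 1/(610×12) ft/kip = 0.000137 ft/kip, R_B = δ_0 / (δ_{BB} + 1/k) = 0.20774 / (0.002664 + 0.000137) = 74.19 kip.
Moment equilibrium about A: M_A = Σ(load moments about A) − R_B·L = 837.2 − 74.19×8.2 = 228.9 kip·ft.

M_A = 228.9 kip·ft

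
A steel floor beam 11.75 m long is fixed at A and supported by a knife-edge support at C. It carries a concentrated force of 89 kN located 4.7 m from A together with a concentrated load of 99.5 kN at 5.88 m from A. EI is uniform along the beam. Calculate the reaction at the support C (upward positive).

Release the roller at C. Primary structure: cantilever fixed at A.
Downward deflection at the released point C due to the loads:
  point load 89 at a = 4.7: Pa²(3L − a)/(6EI) = 10010/EI
  point load 99.5 at a = 5.88: Pa²(3L − a)/(6EI) = 16840/EI
  δ_0 = 26850/EI
Tip deflection under a unit load at C: L³/(3EI) = 540.7/EI.
The prop prevents deflection at C: R_C = δ_0/δ_{CC} = 26850/540.7 = 49.65 kN.

R_C = 49.65 kN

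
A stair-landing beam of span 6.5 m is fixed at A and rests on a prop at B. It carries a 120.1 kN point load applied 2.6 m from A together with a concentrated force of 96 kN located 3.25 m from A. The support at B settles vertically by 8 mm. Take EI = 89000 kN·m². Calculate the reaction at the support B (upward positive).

R_B = 47.2 kN

Choose R_B as the redundant. The primary structure is the cantilever fixed at A.
Deflection at B on the released cantilever, summing each load's contribution:
  point load 120.1 at a = 2.6: Pa²(3L − a)/(6EI) = 2287/EI
  point load 96 at a = 3.25: Pa²(3L − a)/(6EI) = 2746/EI
  δ_0 = 5033/EI
Tip deflection under a unit load at B: L³/(3EI) = 91.54/EI.
With EI = 89000 kN·m²: δ_0 = 0.056551 m and δ_{BB} = 0.001029 m/kN.
Compatibility — the beam at B must follow the support down by 0.008 m: δ_0 − R_B·δ_{BB} = 0.008, so R_B = (0.056551 − 0.008)/0.001029 = 47.2 kN.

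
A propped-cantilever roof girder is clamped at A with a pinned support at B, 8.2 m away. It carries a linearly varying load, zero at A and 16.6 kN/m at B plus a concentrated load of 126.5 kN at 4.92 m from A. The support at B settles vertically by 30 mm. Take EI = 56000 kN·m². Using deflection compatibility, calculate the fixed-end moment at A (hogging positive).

M_A = 314.3 kN·m

Take the reaction at B as the redundant and release it; the primary structure is a cantilever fixed at A.
Free-end deflection of the primary structure under the applied loading (downward +):
  triangular load, peak 16.6 at the free end: 11w₀L⁴/(120EI) = 6880/EI
  point load 126.5 at a = 4.92: Pa²(3L − a)/(6EI) = 10044/EI
  δ_0 = 16924/EI
Tip deflection under a unit load at B: L³/(3EI) = 183.8/EI.
With EI = 56000 kN·m²: δ_0 = 0.30221 m and δ_{BB} = 0.003282 m/kN.
Compatibility — the beam at B must follow the support down by 0.03 m: δ_0 − R_B·δ_{BB} = 0.03, so R_B = (0.30221 − 0.03)/0.003282 = 82.94 kN.
Moment equilibrium about A: M_A = Σ(load moments about A) − R_B·L = 994.4 − 82.94×8.2 = 314.3 kN·m.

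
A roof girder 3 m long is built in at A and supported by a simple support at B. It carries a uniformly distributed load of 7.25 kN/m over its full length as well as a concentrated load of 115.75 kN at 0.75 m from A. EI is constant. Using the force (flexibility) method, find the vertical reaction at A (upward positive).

R_A = 119.4 kN

Choose R_B as the redundant. The primary structure is the cantilever fixed at A.
Downward deflection at the released point B due to the loads:
  UDL 7.25: wL⁴/(8EI) = 73.41/EI
  point load 115.75 at a = 0.75: Pa²(3L − a)/(6EI) = 89.53/EI
  δ_0 = 162.9/EI
Flexibility coefficient — unit upward force at B: δ_{BB} = L³/(3EI) = 9/EI.
Compatibility at B: δ_0 − R_B·δ_{BB} = 0, so R_B = 162.9/9 = 18.1 kN.
Vertical equilibrium: R_A = ΣP − R_B = 137.5 − 18.1 = 119.4 kN.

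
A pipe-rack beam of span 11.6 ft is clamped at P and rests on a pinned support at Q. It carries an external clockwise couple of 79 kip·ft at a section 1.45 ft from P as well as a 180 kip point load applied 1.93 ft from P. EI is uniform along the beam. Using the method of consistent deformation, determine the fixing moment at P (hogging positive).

M_P = 316.7 kip·ft

Release the roller at Q. Primary structure: cantilever fixed at P.
Free-end deflection of the primary structure under the applied loading (downward +):
  clockwise couple 79 at a = 1.45: M₀a(2L − a)/(2EI) = 1246/EI
  point load 180 at a = 1.93: Pa²(3L − a)/(6EI) = 3673/EI
  δ_0 = 4919/EI
Tip deflection under a unit load at Q: L³/(3EI) = 520.3/EI.
Compatibility at Q: δ_0 − R_Q·δ_{QQ} = 0, so R_Q = 4919/520.3 = 9.454 kip.
Moment equilibrium about P: M_P = Σ(load moments about P) − R_Q·L = 426.4 − 9.454×11.6 = 316.7 kip·ft.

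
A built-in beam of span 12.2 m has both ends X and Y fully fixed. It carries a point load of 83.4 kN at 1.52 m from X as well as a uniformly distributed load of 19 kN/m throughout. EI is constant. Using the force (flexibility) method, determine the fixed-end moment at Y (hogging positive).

Release both end moments; the primary structure is a simply-supported span XY with redundants M_X and M_Y.
On the primary (simply-supported) span, the end slopes from the loading are:
  at X: point load 83.4 at a = 1.52: Pab(L + b)/(6LEI) = 423.2/EI
  at Y: point load 83.4 at a = 1.52: Pab(L + a)/(6LEI) = 253.8/EI
  at X: UDL 19: wL³/(24EI) = 1438/EI
  at Y: UDL 19: wL³/(24EI) = 1438/EI
  θ_X0 = 1861/EI,  θ_Y0 = 1691/EI
Flexibility coefficients: a unit moment at one end gives L/(3EI) there and L/(6EI) at the far end, so f₁₁ = f₂₂ = 4.067/EI and f₁₂ = f₂₁ = 2.033/EI.
Compatibility — zero rotation at each built-in end:
  4.067 M_X + 2.033 M_Y = 1861
  2.033 M_X + 4.067 M_Y = 1691
Solving the pair gives M_X = 332.8 kN·m and M_Y = 249.5 kN·m (hogging).

M_Y = 249.5 kN·m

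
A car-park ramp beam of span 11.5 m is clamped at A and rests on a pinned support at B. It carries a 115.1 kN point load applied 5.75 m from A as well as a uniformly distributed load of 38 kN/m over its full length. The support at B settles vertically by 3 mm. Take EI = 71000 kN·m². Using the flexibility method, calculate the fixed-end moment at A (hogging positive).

Take the reaction at B as the redundant and release it; the primary structure is a cantilever fixed at A.
Primary-structure tip deflection at B by superposition:
  point load 115.1 at a = 5.75: Pa²(3L − a)/(6EI) = 18235/EI
  UDL 38: wL⁴/(8EI) = 83078/EI
  δ_0 = 101312/EI
Flexibility coefficient — unit upward force at B: δ_{BB} = L³/(3EI) = 507/EI.
With EI = 71000 kN·m²: δ_0 = 1.4269 m and δ_{BB} = 0.00714 m/kN.
Compatibility — the beam at B must follow the support down by 0.003 m: δ_0 − R_B·δ_{BB} = 0.003, so R_B = (1.4269 − 0.003)/0.00714 = 199.4 kN.
Moment equilibrium about A: M_A = Σ(load moments about A) − R_B·L = 3175 − 199.4×11.5 = 881.2 kN·m.

M_A = 881.2 kN·m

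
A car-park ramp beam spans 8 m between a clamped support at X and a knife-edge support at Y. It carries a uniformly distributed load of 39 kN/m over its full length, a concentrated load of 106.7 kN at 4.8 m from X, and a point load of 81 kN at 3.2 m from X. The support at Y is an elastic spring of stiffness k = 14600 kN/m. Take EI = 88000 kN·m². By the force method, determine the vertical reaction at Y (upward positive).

R_Y = 173.8 kN

Take the reaction at Y as the redundant and release it; the primary structure is a cantilever fixed at X.
Downward deflection at the released point Y due to the loads:
  UDL 39: wL⁴/(8EI) = 19968/EI
  point load 106.7 at a = 4.8: Pa²(3L − a)/(6EI) = 7867/EI
  point load 81 at a = 3.2: Pa²(3L − a)/(6EI) = 2875/EI
  δ_0 = 30710/EI
Tip deflection under a unit load at Y: L³/(3EI) = 170.7/EI.
With EI = 88000 kN·m²: δ_0 = 0.34898 m and δ_{YY} = 0.001939 m/kN.
Compatibility — the spring shortens by R_Y/k under the reaction it provides: δ_0 − R_Y·δ_{YY} = R_Y/k. With 1/k = 0.000068 m/kN, R_Y = δ_0 / (δ_{YY} + 1/k) = 0.34898 / (0.001939 + 0.000068) = 173.8 kN.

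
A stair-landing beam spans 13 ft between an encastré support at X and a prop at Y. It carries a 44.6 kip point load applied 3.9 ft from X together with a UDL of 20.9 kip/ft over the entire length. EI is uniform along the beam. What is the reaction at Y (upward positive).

R_Y = 107.3 kip

Remove the prop at Y; the released (primary) structure is a cantilever built in at X.
Primary-structure tip deflection at Y by superposition:
  point load 44.6 at a = 3.9: Pa²(3L − a)/(6EI) = 3968/EI
  UDL 20.9: wL⁴/(8EI) = 74616/EI
  δ_0 = 78584/EI
Tip deflection under a unit load at Y: L³/(3EI) = 732.3/EI.
The prop prevents deflection at Y: R_Y = δ_0/δ_{YY} = 78584/732.3 = 107.3 kip.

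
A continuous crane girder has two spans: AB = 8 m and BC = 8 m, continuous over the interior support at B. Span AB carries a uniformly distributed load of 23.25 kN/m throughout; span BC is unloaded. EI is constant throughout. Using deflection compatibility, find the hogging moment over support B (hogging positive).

M_B = 93 kN·m

Take M_B as the redundant. Released structure: two simple spans AB and BC with a hinge at B.
Discontinuity in slope at B on the released structure — sum the simple-span end rotations:
  span AB: UDL 23.25: wL³/(24EI) = 496/EI
  relative rotation θ_0 = (496 + 0)/EI = 496/EI
A unit hogging moment at B produces rotation L₁/(3EI) + L₂/(3EI) = 5.333/EI.
Compatibility: M_B·(L₁+L₂)/(3EI) = θ_0, giving M_B = 93 kN·m (hogging).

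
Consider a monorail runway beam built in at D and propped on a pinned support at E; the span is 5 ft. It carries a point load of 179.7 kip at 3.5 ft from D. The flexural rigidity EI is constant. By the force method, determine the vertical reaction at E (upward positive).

Choose R_E as the redundant. The primary structure is the cantilever fixed at D.
Downward deflection at the released point E due to the loads:
  point load 179.7 at a = 3.5: Pa²(3L − a)/(6EI) = 4219/EI
Flexibility coefficient — unit upward force at E: δ_{EE} = L³/(3EI) = 41.67/EI.
The prop prevents deflection at E: R_E = δ_0/δ_{EE} = 4219/41.67 = 101.3 kip.

R_E = 101.3 kip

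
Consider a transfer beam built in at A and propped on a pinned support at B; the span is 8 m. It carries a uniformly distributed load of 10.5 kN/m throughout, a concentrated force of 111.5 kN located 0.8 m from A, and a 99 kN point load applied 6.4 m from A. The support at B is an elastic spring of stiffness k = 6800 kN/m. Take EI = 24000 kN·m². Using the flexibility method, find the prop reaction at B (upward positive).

R_B = 100.7 kN

Remove the prop at B; the released (primary) structure is a cantilever built in at A.
Downward deflection at the released point B due to the loads:
  UDL 10.5: wL⁴/(8EI) = 5376/EI
  point load 111.5 at a = 0.8: Pa²(3L − a)/(6EI) = 275.9/EI
  point load 99 at a = 6.4: Pa²(3L − a)/(6EI) = 11895/EI
  δ_0 = 17547/EI
Flexibility coefficient — unit upward force at B: δ_{BB} = L³/(3EI) = 170.7/EI.
With EI = 24000 kN·m²: δ_0 = 0.73111 m and δ_{BB} = 0.007111 m/kN.
Compatibility — the spring shortens by R_B/k under the reaction it provides: δ_0 − R_B·δ_{BB} = R_B/k. With 1/k = 0.000147 m/kN, R_B = δ_0 / (δ_{BB} + 1/k) = 0.73111 / (0.007111 + 0.000147) = 100.7 kN.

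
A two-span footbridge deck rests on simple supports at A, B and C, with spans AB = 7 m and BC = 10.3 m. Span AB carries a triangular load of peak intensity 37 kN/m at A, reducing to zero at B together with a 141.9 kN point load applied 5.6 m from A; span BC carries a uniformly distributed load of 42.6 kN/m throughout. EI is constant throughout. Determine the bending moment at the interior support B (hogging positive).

M_B = 437 kN·m

Insert a hinge at B; M_B is the redundant, and each span becomes simply supported.
End slopes at the hinge B, treating each span as simply supported:
  span AB: triangular load, peak 37: 7w₀L³/(360EI) = 246.8/EI
  span AB: point load 141.9 at a = 5.6: Pab(L + a)/(6LEI) = 333.7/EI
  span BC: UDL 42.6: wL³/(24EI) = 1940/EI
  relative rotation θ_0 = (580.5 + 1940)/EI = 2520/EI
A unit hogging moment at B produces rotation L₁/(3EI) + L₂/(3EI) = 5.767/EI.
Slope continuity at B: θ_0 = M_B·5.767/EI, so M_B = 2520/5.767 = 437 kN·m (hogging).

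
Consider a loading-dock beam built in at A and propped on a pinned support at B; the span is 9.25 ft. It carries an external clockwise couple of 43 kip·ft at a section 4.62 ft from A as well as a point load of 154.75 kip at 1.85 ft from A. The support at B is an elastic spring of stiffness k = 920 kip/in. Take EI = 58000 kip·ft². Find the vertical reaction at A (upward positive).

R_A = 141.1 kip

Remove the prop at B; the released (primary) structure is a cantilever built in at A.
Deflection at B on the released cantilever, summing each load's contribution:
  clockwise couple 43 at a = 4.62: M₀a(2L − a)/(2EI) = 1379/EI
  point load 154.75 at a = 1.85: Pa²(3L − a)/(6EI) = 2286/EI
  δ_0 = 3665/EI
Flexibility coefficient — unit upward force at B: δ_{BB} = L³/(3EI) = 263.8/EI.
With EI = 58000 kip·ft²: δ_0 = 0.063189 ft and δ_{BB} = 0.004549 ft/kip.
Compatibility — the spring shortens by R_B/k under the reaction it provides: δ_0 − R_B·δ_{BB} = R_B/k. With 1/k = 1/(920×12) ft/kip = 0.000091 ft/kip, R_B = δ_0 / (δ_{BB} + 1/k) = 0.063189 / (0.004549 + 0.000091) = 13.62 kip.
Vertical equilibrium: R_A = ΣP − R_B = 154.8 − 13.62 = 141.1 kip.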